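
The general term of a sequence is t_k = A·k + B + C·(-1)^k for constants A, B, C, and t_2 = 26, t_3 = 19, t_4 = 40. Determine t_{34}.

At k = 2, 3, 4: 2A + B + C = 26; 3A + B - C = 19; 4A + B + C = 40.
Subtracting the first from the second: A - 2C = -7.
Subtracting the second from the third: A + 2C = 21.
Solving: C = 7, A = 7, then B = 5.
So t_k = 7·k + 5 + 7·(-1)^k; at k=34 this is 250.

250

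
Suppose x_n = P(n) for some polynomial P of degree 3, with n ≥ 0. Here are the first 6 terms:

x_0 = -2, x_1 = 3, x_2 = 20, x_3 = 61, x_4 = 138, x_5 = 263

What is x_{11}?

1st diffs: 5, 17, 41, 77, 125.
2nd diffs: 12, 24, 36, 48.
3rd diffs: 12, 12, 12 (constant).
Newton forward-difference form: x_n = -2 + 5·C(n,1) + 12·C(n,2) + 12·C(n,3).
At n = 11: n = 11, so x_{11} = -2 + 55 + 660 + 1980 = 2693.

2693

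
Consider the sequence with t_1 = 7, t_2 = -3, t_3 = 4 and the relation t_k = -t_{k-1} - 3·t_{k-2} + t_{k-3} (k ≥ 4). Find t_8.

-110

Compute successive terms:
t_4 = 12  t_5 = -27  t_6 = -5  t_7 = 98  t_8 = -110.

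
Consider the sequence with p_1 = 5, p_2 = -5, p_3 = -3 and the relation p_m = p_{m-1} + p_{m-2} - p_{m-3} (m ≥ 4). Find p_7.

-19

Iterate the recurrence:
p_4 = -13;  p_5 = -11;  p_6 = -21;  p_7 = -19.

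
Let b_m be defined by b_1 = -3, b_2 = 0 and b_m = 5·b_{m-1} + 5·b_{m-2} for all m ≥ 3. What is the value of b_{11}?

-18056250

Applying the relation repeatedly:
b_3 = -15; b_4 = -75; b_5 = -450; b_6 = -2625; b_7 = -15375; b_8 = -90000; b_9 = -526875; b_{10} = -3084375; b_{11} = -18056250.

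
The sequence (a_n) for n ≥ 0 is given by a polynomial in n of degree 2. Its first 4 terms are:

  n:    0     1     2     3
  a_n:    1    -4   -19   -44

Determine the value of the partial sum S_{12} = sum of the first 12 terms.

-2518

1st diffs: -5, -15, -25.
2nd diffs: -10, -10 (constant).
So a_n = -5n^2 + 1.
Continuing: …, -79, -124, -179, -244, …, a_{11} = -604.
Summing n = 0..11 (12 terms) gives -2518.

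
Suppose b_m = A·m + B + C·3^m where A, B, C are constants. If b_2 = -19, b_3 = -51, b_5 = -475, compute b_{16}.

-86093387

The three given values yield: 2A + B + 9C = -19; 3A + B + 27C = -51; 5A + B + 243C = -475.
Subtracting the first from the second: A + 18C = -32.
Subtracting the second from the third: 2A + 216C = -424.
Solving: C = -2, A = 4, then B = -9.
Hence b_{16} = 4·16 + (-9) + (-2)·43046721 = -86093387.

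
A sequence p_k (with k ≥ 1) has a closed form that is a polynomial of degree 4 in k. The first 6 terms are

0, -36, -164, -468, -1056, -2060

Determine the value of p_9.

1st diffs: -36, -128, -304, -588, -1004.
2nd diffs: -92, -176, -284, -416.
3rd diffs: -84, -108, -132.
4th diffs: -24, -24 (constant).
Newton forward-difference form: p_k = (-36)·C(k-1,1) + (-92)·C(k-1,2) + (-84)·C(k-1,3) + (-24)·C(k-1,4).
At k = 9: k-1 = 8, so p_9 = -288 - 2576 - 4704 - 1680 = -9248.

-9248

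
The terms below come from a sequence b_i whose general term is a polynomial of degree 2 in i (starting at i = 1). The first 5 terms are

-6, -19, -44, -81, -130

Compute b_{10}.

-555

1st diffs: -13, -25, -37, -49.
2nd diffs: -12, -12, -12 (constant).
So b_i = -6i^2 + 5i - 5.
Evaluating at i = 10 gives b_{10} = -555.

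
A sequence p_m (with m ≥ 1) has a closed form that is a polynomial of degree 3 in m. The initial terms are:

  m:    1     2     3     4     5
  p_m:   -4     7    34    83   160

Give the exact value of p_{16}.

1st diffs: 11, 27, 49, 77.
2nd diffs: 16, 22, 28.
3rd diffs: 6, 6 (constant).
Newton forward-difference form: p_m = -4 + 11·C(m-1,1) + 16·C(m-1,2) + 6·C(m-1,3).
At m = 16: m-1 = 15, so p_{16} = -4 + 165 + 1680 + 2730 = 4571.

4571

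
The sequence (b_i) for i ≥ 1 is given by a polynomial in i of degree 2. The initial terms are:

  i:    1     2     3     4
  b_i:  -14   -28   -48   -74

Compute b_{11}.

-424

1st diffs: -14, -20, -26.
2nd diffs: -6, -6 (constant).
So b_i = -3i^2 - 5i - 6.
Evaluating at i = 11 gives b_{11} = -424.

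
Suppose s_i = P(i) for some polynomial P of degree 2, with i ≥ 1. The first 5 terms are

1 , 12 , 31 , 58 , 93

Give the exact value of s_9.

313

1st diffs: 11, 19, 27, 35.
2nd diffs: 8, 8, 8 (constant).
So s_i = 4i^2 - i - 2.
Evaluating at i = 9 gives s_9 = 313.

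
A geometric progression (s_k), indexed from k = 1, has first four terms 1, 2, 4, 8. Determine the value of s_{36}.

Common ratio r = 2.
s_k = 1·2^(k-1).
s_{36} = 1·2^35 = 34359738368.

34359738368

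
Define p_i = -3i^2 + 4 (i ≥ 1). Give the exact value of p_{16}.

p_{16} = -3·16^2 + 4 = -764.

-764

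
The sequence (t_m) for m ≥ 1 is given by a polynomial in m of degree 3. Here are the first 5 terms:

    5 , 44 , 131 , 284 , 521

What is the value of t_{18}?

19436

1st diffs: 39, 87, 153, 237.
2nd diffs: 48, 66, 84.
3rd diffs: 18, 18 (constant).
Newton forward-difference form: t_m = 5 + 39·C(m-1,1) + 48·C(m-1,2) + 18·C(m-1,3).
At m = 18: m-1 = 17, so t_{18} = 5 + 663 + 6528 + 12240 = 19436.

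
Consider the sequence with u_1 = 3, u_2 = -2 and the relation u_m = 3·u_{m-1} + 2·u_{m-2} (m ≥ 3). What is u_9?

-1980

Compute successive terms:
u_3 = 0, u_4 = -4, u_5 = -12, u_6 = -44, u_7 = -156, u_8 = -556, u_9 = -1980.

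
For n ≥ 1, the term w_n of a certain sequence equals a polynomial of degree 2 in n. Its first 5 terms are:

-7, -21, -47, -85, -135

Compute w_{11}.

-687

1st diffs: -14, -26, -38, -50.
2nd diffs: -12, -12, -12 (constant).
Newton forward-difference form: w_n = -7 + (-14)·C(n-1,1) + (-12)·C(n-1,2).
At n = 11: n-1 = 10, so w_{11} = -7 - 140 - 540 = -687.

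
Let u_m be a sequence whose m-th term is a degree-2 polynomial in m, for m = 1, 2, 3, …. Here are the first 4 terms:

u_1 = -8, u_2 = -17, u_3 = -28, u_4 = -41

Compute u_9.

-136

1st diffs: -9, -11, -13.
2nd diffs: -2, -2 (constant).
So u_m = -m^2 - 6m - 1.
Evaluating at m = 9 gives u_9 = -136.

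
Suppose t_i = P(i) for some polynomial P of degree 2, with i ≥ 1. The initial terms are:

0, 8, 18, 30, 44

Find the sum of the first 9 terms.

1st diffs: 8, 10, 12, 14.
2nd diffs: 2, 2, 2 (constant).
Newton forward-difference form: t_i = 8·C(i-1,1) + 2·C(i-1,2).
Continuing: 60, 78, 98, 120.
Summing i = 1..9 (9 terms) gives 456.

456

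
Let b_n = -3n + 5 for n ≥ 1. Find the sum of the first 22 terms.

Over n = 1..22: Σn = 253.
Total = (-3)·253 + (5)·22 = -649.

-649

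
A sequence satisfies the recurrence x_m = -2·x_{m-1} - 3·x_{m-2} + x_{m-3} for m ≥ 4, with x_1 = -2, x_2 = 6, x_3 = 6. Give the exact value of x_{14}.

19228

Compute successive terms:
x_4 = -32  x_5 = 52  x_6 = -2  …  x_{11} = 3048  x_{12} = -3824  x_{13} = -2354  x_{14} = 19228.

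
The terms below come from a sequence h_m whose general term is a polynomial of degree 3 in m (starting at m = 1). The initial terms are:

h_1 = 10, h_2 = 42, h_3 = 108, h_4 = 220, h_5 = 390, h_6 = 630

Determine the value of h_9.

1st diffs: 32, 66, 112, 170, 240.
2nd diffs: 34, 46, 58, 70.
3rd diffs: 12, 12, 12 (constant).
So h_m = 2m^3 + 5m^2 + 3m.
Evaluating at m = 9 gives h_9 = 1890.

1890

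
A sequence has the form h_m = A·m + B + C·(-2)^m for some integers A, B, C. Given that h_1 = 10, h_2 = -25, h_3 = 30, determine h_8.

-1315

Write the equations: A + B - 2C = 10; 2A + B + 4C = -25; 3A + B - 8C = 30.
Subtracting the first from the second: A + 6C = -35.
Subtracting the second from the third: A - 12C = 55.
Solving: C = -5, A = -5, then B = 5.
Hence h_8 = -5·8 + 5 + (-5)·256 = -1315.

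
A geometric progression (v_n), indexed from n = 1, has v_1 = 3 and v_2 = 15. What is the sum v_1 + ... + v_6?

11718

Common ratio r = 5.
v_n = 3·5^(n-1).
S = 3·(5^6 - 1)/(5 - 1) = 3·(15625 - 1)/(4) = 11718.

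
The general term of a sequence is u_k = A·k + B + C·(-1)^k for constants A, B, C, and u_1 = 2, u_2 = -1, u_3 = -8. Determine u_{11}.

The three given values yield: A + B - C = 2; 2A + B + C = -1; 3A + B - C = -8.
Subtracting the first from the second: A + 2C = -3.
Subtracting the second from the third: A - 2C = -7.
Solving: C = 1, A = -5, then B = 8.
Hence u_{11} = -5·11 + 8 + 1·(-1) = -48.

-48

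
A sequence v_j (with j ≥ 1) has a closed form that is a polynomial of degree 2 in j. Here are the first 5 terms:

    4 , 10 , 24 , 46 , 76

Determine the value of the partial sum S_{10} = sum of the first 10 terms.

1270

1st diffs: 6, 14, 22, 30.
2nd diffs: 8, 8, 8 (constant).
So v_j = 4j^2 - 6j + 6.
Continuing: …, 114, 160, 214, 276, …, v_{10} = 346.
Summing j = 1..10 (10 terms) gives 1270.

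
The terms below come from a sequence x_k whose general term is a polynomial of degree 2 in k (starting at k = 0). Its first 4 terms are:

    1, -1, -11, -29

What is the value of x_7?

1st diffs: -2, -10, -18.
2nd diffs: -8, -8 (constant).
So x_k = -4k^2 + 2k + 1.
Evaluating at k = 7 gives x_7 = -181.

-181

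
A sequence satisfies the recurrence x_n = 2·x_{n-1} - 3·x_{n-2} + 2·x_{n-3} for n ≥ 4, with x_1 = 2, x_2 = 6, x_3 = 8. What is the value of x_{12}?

50

Step forward from the initial values:
x_4 = 2, x_5 = -8, x_6 = -6, x_7 = 16, x_8 = 34, x_9 = 8, x_{10} = -54, x_{11} = -64, x_{12} = 50.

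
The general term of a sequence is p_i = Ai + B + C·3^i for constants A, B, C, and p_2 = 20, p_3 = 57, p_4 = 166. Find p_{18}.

774840996

Write the equations: 2A + B + 9C = 20; 3A + B + 27C = 57; 4A + B + 81C = 166.
Subtracting the first from the second: A + 18C = 37.
Subtracting the second from the third: A + 54C = 109.
Solving: C = 2, A = 1, then B = 0.
Therefore p_{18} = 18 + 0 + 2·387420489 = 774840996.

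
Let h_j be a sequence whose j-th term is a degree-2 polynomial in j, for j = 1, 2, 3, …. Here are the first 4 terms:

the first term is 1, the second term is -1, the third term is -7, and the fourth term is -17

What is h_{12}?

-241

1st diffs: -2, -6, -10.
2nd diffs: -4, -4 (constant).
So h_j = -2j^2 + 4j - 1.
Evaluating at j = 12 gives h_{12} = -241.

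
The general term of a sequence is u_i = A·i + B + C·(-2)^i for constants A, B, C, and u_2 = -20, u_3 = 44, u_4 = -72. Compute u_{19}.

Plug in i = 2, 3, 4: 2A + B + 4C = -20; 3A + B - 8C = 44; 4A + B + 16C = -72.
Subtracting the first from the second: A - 12C = 64.
Subtracting the second from the third: A + 24C = -116.
Solving: C = -5, A = 4, then B = -8.
Hence u_{19} = 4·19 + (-8) + (-5)·(-524288) = 2621508.

2621508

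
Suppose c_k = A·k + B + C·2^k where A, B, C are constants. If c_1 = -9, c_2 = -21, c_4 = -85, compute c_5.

Plug in k = 1, 2, 4: A + B + 2C = -9; 2A + B + 4C = -21; 4A + B + 16C = -85.
Subtracting the first from the second: A + 2C = -12.
Subtracting the second from the third: 2A + 12C = -64.
Solving: C = -5, A = -2, then B = 3.
So c_k = -2·k + 3 + (-5)·2^k; at k=5 this is -167.

-167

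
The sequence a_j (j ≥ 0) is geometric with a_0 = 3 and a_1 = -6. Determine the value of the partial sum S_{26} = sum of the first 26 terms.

-67108863

Common ratio r = -2.
a_j = 3·(-2)^(j-0).
S = 3·((-2)^26 - 1)/(-2 - 1) = 3·(67108864 - 1)/(-3) = -67108863.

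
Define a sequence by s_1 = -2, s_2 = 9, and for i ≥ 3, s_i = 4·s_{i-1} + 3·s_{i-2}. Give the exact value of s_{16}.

14764885563

Compute successive terms:
s_3 = 30  s_4 = 147  s_5 = 678  …  s_{13} = 147252342  s_{14} = 684097761  s_{15} = 3178148070  s_{16} = 14764885563.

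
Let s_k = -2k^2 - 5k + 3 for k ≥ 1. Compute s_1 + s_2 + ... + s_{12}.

Over k = 1..12: Σk = 78, Σk² = 650.
Total = (-2)·650 + (-5)·78 + (3)·12 = -1654.

-1654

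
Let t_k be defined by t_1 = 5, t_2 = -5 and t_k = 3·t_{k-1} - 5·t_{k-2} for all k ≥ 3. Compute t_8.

Step forward from the initial values:
t_3 = -40  t_4 = -95  t_5 = -85  t_6 = 220  t_7 = 1085  t_8 = 2155.

2155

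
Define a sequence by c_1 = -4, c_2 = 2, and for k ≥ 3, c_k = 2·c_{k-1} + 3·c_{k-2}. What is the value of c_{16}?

Step forward from the initial values:
c_3 = -8, c_4 = -10, c_5 = -44, …, c_{13} = -265724, c_{14} = -797158, c_{15} = -2391488, c_{16} = -7174450.
(Characteristic roots are 3 and -1.)

-7174450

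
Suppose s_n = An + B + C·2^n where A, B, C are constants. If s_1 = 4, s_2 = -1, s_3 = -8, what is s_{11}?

-2072

The three given values yield: A + B + 2C = 4; 2A + B + 4C = -1; 3A + B + 8C = -8.
Subtracting the first from the second: A + 2C = -5.
Subtracting the second from the third: A + 4C = -7.
Solving: C = -1, A = -3, then B = 9.
So s_n = -3·n + 9 + (-1)·2^n; at n=11 this is -2072.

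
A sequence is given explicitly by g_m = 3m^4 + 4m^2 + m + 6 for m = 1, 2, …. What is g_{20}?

481626

g_{20} = 3·20^4 + 4·20^2 + 1·20 + 6 = 481626.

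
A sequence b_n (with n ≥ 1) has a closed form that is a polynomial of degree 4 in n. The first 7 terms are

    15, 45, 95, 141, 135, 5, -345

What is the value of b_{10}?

1st diffs: 30, 50, 46, -6, -130, -350.
2nd diffs: 20, -4, -52, -124, -220.
3rd diffs: -24, -48, -72, -96.
4th diffs: -24, -24, -24 (constant).
Newton forward-difference form: b_n = 15 + 30·C(n-1,1) + 20·C(n-1,2) + (-24)·C(n-1,3) + (-24)·C(n-1,4).
At n = 10: n-1 = 9, so b_{10} = 15 + 270 + 720 - 2016 - 3024 = -4035.

-4035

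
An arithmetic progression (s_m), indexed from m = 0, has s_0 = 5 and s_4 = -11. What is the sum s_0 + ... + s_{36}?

Common difference d = (-11 - 5) / (4 - 0) = -4.
s_m = 5 + (m - 0)·(-4).
s_{36} = -139; S = 37·(5 + (-139))/2 = -2479.

-2479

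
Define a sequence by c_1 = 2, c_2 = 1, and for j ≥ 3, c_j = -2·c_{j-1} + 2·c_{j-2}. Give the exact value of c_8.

-152

Compute successive terms:
c_3 = 2; c_4 = -2; c_5 = 8; c_6 = -20; c_7 = 56; c_8 = -152.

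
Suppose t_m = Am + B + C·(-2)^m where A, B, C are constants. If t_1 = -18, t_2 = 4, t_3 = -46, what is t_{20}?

The three given values yield: A + B - 2C = -18; 2A + B + 4C = 4; 3A + B - 8C = -46.
Subtracting the first from the second: A + 6C = 22.
Subtracting the second from the third: A - 12C = -50.
Solving: C = 4, A = -2, then B = -8.
Therefore t_{20} = -40 + (-8) + 4·1048576 = 4194256.

4194256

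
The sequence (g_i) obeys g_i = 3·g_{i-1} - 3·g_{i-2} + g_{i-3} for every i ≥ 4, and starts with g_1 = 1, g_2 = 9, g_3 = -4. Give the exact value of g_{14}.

-1533

Iterate the recurrence:
g_4 = -38, g_5 = -93, g_6 = -169, …, g_{11} = -864, g_{12} = -1066, g_{13} = -1289, g_{14} = -1533.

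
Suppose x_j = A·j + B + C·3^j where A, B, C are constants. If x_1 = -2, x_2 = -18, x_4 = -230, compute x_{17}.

-387420450

The three given values yield: A + B + 3C = -2; 2A + B + 9C = -18; 4A + B + 81C = -230.
Subtracting the first from the second: A + 6C = -16.
Subtracting the second from the third: 2A + 72C = -212.
Solving: C = -3, A = 2, then B = 5.
So x_j = 2·j + 5 + (-3)·3^j; at j=17 this is -387420450.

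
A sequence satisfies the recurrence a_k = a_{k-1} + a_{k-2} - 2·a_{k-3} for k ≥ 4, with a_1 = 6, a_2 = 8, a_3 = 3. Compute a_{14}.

126

a_4 = -1; a_5 = -14; a_6 = -21; …; a_{11} = 58; a_{12} = 115; a_{13} = 127; a_{14} = 126.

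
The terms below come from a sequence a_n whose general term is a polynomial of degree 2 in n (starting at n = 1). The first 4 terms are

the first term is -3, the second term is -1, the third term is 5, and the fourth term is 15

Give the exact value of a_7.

69

1st diffs: 2, 6, 10.
2nd diffs: 4, 4 (constant).
Newton forward-difference form: a_n = -3 + 2·C(n-1,1) + 4·C(n-1,2).
At n = 7: n-1 = 6, so a_7 = -3 + 12 + 60 = 69.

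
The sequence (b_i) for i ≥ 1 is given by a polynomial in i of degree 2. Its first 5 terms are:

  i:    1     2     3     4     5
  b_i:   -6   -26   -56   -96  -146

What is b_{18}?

-1706

1st diffs: -20, -30, -40, -50.
2nd diffs: -10, -10, -10 (constant).
So b_i = -5i^2 - 5i + 4.
Evaluating at i = 18 gives b_{18} = -1706.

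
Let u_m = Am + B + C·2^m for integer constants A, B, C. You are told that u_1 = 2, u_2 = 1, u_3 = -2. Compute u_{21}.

Plug in m = 1, 2, 3: A + B + 2C = 2; 2A + B + 4C = 1; 3A + B + 8C = -2.
Subtracting the first from the second: A + 2C = -1.
Subtracting the second from the third: A + 4C = -3.
Solving: C = -1, A = 1, then B = 3.
Therefore u_{21} = 21 + 3 + (-1)·2097152 = -2097128.

-2097128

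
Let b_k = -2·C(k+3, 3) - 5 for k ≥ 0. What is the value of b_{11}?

C(14, 3) = 364, so b_{11} = -733.

-733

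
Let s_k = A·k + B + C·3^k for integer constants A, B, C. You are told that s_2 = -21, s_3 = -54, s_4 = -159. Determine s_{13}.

-3188616

Plug in k = 2, 3, 4: 2A + B + 9C = -21; 3A + B + 27C = -54; 4A + B + 81C = -159.
Subtracting the first from the second: A + 18C = -33.
Subtracting the second from the third: A + 54C = -105.
Solving: C = -2, A = 3, then B = -9.
Therefore s_{13} = 39 + (-9) + (-2)·1594323 = -3188616.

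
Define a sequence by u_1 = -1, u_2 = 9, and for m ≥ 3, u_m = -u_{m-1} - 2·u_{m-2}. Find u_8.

53

Step forward from the initial values:
u_3 = -7;  u_4 = -11;  u_5 = 25;  u_6 = -3;  u_7 = -47;  u_8 = 53.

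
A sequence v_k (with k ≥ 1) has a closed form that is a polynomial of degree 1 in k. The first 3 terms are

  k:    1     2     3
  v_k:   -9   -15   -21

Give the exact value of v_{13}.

1st diffs: -6, -6 (constant).
So v_k = -6k - 3.
Evaluating at k = 13 gives v_{13} = -81.

-81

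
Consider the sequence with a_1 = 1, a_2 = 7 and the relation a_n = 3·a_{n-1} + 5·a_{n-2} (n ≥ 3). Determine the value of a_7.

8261

Applying the relation repeatedly:
a_3 = 26, a_4 = 113, a_5 = 469, a_6 = 1972, a_7 = 8261.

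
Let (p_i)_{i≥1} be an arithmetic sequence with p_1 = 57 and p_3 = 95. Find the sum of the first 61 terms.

38247

Common difference d = (95 - 57) / (3 - 1) = 19.
p_i = 57 + (i - 1)·19.
p_{61} = 1197; S = 61·(57 + 1197)/2 = 38247.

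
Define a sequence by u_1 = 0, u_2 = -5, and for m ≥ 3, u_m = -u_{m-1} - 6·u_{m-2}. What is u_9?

Step forward from the initial values:
u_3 = 5; u_4 = 25; u_5 = -55; u_6 = -95; u_7 = 425; u_8 = 145; u_9 = -2695.

-2695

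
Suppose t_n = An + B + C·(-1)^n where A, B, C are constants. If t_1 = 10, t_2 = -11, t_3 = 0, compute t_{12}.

Plug in n = 1, 2, 3: A + B - C = 10; 2A + B + C = -11; 3A + B - C = 0.
Subtracting the first from the second: A + 2C = -21.
Subtracting the second from the third: A - 2C = 11.
Solving: C = -8, A = -5, then B = 7.
Therefore t_{12} = -60 + 7 + (-8)·1 = -61.

-61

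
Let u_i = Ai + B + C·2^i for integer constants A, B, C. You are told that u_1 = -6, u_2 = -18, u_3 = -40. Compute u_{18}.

The three given values yield: A + B + 2C = -6; 2A + B + 4C = -18; 3A + B + 8C = -40.
Subtracting the first from the second: A + 2C = -12.
Subtracting the second from the third: A + 4C = -22.
Solving: C = -5, A = -2, then B = 6.
So u_i = -2·i + 6 + (-5)·2^i; at i=18 this is -1310750.

-1310750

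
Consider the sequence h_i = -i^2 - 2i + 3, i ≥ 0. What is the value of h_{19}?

h_{19} = -1·19^2 - 2·19 + 3 = -396.

-396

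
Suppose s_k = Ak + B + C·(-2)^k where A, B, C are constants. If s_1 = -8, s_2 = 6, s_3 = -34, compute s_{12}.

12242

Write the equations: A + B - 2C = -8; 2A + B + 4C = 6; 3A + B - 8C = -34.
Subtracting the first from the second: A + 6C = 14.
Subtracting the second from the third: A - 12C = -40.
Solving: C = 3, A = -4, then B = 2.
So s_k = -4·k + 2 + 3·(-2)^k; at k=12 this is 12242.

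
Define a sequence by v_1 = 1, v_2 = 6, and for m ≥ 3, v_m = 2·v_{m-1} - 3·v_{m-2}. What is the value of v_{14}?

594

Iterate the recurrence:
v_3 = 9  v_4 = 0  v_5 = -27  …  v_{11} = -351  v_{12} = -1512  v_{13} = -1971  v_{14} = 594.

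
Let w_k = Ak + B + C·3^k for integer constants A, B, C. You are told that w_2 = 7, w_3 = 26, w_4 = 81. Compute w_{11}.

Write the equations: 2A + B + 9C = 7; 3A + B + 27C = 26; 4A + B + 81C = 81.
Subtracting the first from the second: A + 18C = 19.
Subtracting the second from the third: A + 54C = 55.
Solving: C = 1, A = 1, then B = -4.
So w_k = 1·k + (-4) + 1·3^k; at k=11 this is 177154.

177154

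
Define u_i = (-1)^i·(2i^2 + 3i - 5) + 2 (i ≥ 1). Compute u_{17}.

(-1)^17 = -1; 2i^2 + 3i - 5 at i=17 is 624; so u_{17} = -622.

-622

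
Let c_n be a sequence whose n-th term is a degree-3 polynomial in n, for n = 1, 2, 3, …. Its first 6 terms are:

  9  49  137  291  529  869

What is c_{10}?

1st diffs: 40, 88, 154, 238, 340.
2nd diffs: 48, 66, 84, 102.
3rd diffs: 18, 18, 18 (constant).
Newton forward-difference form: c_n = 9 + 40·C(n-1,1) + 48·C(n-1,2) + 18·C(n-1,3).
At n = 10: n-1 = 9, so c_{10} = 9 + 360 + 1728 + 1512 = 3609.

3609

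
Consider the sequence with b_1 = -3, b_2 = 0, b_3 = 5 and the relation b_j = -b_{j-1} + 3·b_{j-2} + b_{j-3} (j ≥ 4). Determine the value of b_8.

-206

Compute successive terms:
b_4 = -8; b_5 = 23; b_6 = -42; b_7 = 103; b_8 = -206.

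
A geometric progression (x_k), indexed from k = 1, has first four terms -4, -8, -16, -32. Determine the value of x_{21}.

Common ratio r = 2.
x_k = (-4)·2^(k-1).
x_{21} = (-4)·2^20 = -4194304.

-4194304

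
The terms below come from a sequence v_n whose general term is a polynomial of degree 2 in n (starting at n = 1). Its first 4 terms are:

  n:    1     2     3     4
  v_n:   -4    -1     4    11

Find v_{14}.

191

1st diffs: 3, 5, 7.
2nd diffs: 2, 2 (constant).
So v_n = n^2 - 5.
Evaluating at n = 14 gives v_{14} = 191.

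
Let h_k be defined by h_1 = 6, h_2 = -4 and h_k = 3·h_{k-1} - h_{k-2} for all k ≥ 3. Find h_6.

-346

Compute successive terms:
h_3 = -18; h_4 = -50; h_5 = -132; h_6 = -346.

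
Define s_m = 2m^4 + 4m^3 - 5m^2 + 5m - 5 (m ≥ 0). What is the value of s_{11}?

34051

s_{11} = 2·11^4 + 4·11^3 - 5·11^2 + 5·11 - 5 = 34051.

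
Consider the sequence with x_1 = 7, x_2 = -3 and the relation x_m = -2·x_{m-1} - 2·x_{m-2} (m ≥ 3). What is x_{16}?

Applying the relation repeatedly:
x_3 = -8  x_4 = 22  x_5 = -28  …  x_{13} = -448  x_{14} = 192  x_{15} = 512  x_{16} = -1408.

-1408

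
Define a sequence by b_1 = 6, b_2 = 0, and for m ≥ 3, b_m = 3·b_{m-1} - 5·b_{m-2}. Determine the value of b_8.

2160

Iterate the recurrence:
b_3 = -30  b_4 = -90  b_5 = -120  b_6 = 90  b_7 = 870  b_8 = 2160.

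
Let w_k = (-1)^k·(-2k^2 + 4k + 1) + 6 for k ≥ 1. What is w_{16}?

(-1)^16 = 1; -2k^2 + 4k + 1 at k=16 is -447; so w_{16} = -441.

-441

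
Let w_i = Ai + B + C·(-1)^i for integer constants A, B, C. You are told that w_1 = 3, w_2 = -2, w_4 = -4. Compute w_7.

-3

Plug in i = 1, 2, 4: A + B - C = 3; 2A + B + C = -2; 4A + B + C = -4.
Subtracting the first from the second: A + 2C = -5.
Subtracting the second from the third: 2A = -2.
Solving: C = -2, A = -1, then B = 2.
So w_i = -1·i + 2 + (-2)·(-1)^i; at i=7 this is -3.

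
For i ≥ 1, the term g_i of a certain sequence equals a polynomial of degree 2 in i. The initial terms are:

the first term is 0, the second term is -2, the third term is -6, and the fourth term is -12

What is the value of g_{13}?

-156

1st diffs: -2, -4, -6.
2nd diffs: -2, -2 (constant).
Newton forward-difference form: g_i = (-2)·C(i-1,1) + (-2)·C(i-1,2).
At i = 13: i-1 = 12, so g_{13} = -24 - 132 = -156.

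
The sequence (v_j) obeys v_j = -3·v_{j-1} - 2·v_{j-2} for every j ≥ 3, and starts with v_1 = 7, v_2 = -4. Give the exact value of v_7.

Iterate the recurrence:
v_3 = -2;  v_4 = 14;  v_5 = -38;  v_6 = 86;  v_7 = -182.
(Characteristic roots are -1 and -2.)

-182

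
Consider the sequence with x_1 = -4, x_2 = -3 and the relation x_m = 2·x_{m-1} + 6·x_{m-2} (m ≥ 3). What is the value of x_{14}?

-36403008

Applying the relation repeatedly:
x_3 = -30;  x_4 = -78;  x_5 = -336;  …;  x_{11} = -751584;  x_{12} = -2738400;  x_{13} = -9986304;  x_{14} = -36403008.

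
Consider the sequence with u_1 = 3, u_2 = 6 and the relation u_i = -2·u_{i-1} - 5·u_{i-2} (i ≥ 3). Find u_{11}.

14733

Compute successive terms:
u_3 = -27  u_4 = 24  u_5 = 87  u_6 = -294  u_7 = 153  u_8 = 1164  u_9 = -3093  u_{10} = 366  u_{11} = 14733.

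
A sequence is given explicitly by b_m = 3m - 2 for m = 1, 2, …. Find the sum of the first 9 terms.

Over m = 1..9: Σm = 45.
Total = (3)·45 + (-2)·9 = 117.

117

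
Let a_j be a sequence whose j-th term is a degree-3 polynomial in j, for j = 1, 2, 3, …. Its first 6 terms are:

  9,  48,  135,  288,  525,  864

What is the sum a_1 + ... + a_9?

1st diffs: 39, 87, 153, 237, 339.
2nd diffs: 48, 66, 84, 102.
3rd diffs: 18, 18, 18 (constant).
Newton forward-difference form: a_j = 9 + 39·C(j-1,1) + 48·C(j-1,2) + 18·C(j-1,3).
Continuing: 1323, 1920, 2673.
Summing j = 1..9 (9 terms) gives 7785.

7785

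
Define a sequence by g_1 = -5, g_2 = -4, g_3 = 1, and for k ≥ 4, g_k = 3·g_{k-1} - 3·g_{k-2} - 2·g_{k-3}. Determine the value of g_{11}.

-7096

g_4 = 25;  g_5 = 80;  g_6 = 163;  g_7 = 199;  g_8 = -52;  g_9 = -1079;  g_{10} = -3479;  g_{11} = -7096.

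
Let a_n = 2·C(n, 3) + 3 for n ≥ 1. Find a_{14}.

C(14, 3) = 364, so a_{14} = 731.

731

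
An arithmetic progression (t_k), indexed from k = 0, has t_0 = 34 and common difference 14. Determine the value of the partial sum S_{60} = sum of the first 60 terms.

t_k = 34 + (k - 0)·14.
t_{59} = 860; S = 60·(34 + 860)/2 = 26820.

26820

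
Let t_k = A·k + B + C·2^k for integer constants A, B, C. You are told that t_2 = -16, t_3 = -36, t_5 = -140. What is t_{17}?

-524348

At k = 2, 3, 5: 2A + B + 4C = -16; 3A + B + 8C = -36; 5A + B + 32C = -140.
Subtracting the first from the second: A + 4C = -20.
Subtracting the second from the third: 2A + 24C = -104.
Solving: C = -4, A = -4, then B = 8.
Hence t_{17} = -4·17 + 8 + (-4)·131072 = -524348.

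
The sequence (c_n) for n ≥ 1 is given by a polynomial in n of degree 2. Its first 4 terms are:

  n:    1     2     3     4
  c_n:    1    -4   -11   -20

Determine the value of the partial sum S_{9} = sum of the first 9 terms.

-339

1st diffs: -5, -7, -9.
2nd diffs: -2, -2 (constant).
So c_n = -n^2 - 2n + 4.
Continuing: …, -31, -44, -59, -76, …, c_9 = -95.
Summing n = 1..9 (9 terms) gives -339.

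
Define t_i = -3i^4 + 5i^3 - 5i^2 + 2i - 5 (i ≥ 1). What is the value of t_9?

-16430

t_9 = -3·9^4 + 5·9^3 - 5·9^2 + 2·9 - 5 = -16430.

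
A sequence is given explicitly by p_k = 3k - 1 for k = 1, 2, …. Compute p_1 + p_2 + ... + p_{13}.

Over k = 1..13: Σk = 91.
Total = (3)·91 + (-1)·13 = 260.

260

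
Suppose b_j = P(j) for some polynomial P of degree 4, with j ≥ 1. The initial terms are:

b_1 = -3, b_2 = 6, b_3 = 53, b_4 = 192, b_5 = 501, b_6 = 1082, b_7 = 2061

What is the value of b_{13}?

1st diffs: 9, 47, 139, 309, 581, 979.
2nd diffs: 38, 92, 170, 272, 398.
3rd diffs: 54, 78, 102, 126.
4th diffs: 24, 24, 24 (constant).
Newton forward-difference form: b_j = -3 + 9·C(j-1,1) + 38·C(j-1,2) + 54·C(j-1,3) + 24·C(j-1,4).
At j = 13: j-1 = 12, so b_{13} = -3 + 108 + 2508 + 11880 + 11880 = 26373.

26373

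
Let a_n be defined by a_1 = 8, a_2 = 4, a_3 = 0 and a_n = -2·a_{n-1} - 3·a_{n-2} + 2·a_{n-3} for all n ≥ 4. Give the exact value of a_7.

32

Applying the relation repeatedly:
a_4 = 4  a_5 = 0  a_6 = -12  a_7 = 32.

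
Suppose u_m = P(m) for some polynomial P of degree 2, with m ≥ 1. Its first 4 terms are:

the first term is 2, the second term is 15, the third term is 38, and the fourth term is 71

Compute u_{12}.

695

1st diffs: 13, 23, 33.
2nd diffs: 10, 10 (constant).
So u_m = 5m^2 - 2m - 1.
Evaluating at m = 12 gives u_{12} = 695.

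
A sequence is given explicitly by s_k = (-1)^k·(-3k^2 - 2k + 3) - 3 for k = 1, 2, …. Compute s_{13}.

(-1)^13 = -1; -3k^2 - 2k + 3 at k=13 is -530; so s_{13} = 527.

527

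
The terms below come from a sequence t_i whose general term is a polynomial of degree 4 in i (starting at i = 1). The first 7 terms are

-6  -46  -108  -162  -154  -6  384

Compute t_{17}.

57194

1st diffs: -40, -62, -54, 8, 148, 390.
2nd diffs: -22, 8, 62, 140, 242.
3rd diffs: 30, 54, 78, 102.
4th diffs: 24, 24, 24 (constant).
Newton forward-difference form: t_i = -6 + (-40)·C(i-1,1) + (-22)·C(i-1,2) + 30·C(i-1,3) + 24·C(i-1,4).
At i = 17: i-1 = 16, so t_{17} = -6 - 640 - 2640 + 16800 + 43680 = 57194.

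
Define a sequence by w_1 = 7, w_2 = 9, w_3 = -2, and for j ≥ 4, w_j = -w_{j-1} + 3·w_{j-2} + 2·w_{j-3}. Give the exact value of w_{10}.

2127

Applying the relation repeatedly:
w_4 = 43;  w_5 = -31;  w_6 = 156;  w_7 = -163;  w_8 = 569;  w_9 = -746;  w_{10} = 2127.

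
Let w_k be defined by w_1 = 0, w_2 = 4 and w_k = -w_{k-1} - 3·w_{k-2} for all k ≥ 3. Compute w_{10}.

Step forward from the initial values:
w_3 = -4  w_4 = -8  w_5 = 20  w_6 = 4  w_7 = -64  w_8 = 52  w_9 = 140  w_{10} = -296.

-296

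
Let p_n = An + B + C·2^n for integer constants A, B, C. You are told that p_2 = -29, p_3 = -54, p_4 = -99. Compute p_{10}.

-5169

The three given values yield: 2A + B + 4C = -29; 3A + B + 8C = -54; 4A + B + 16C = -99.
Subtracting the first from the second: A + 4C = -25.
Subtracting the second from the third: A + 8C = -45.
Solving: C = -5, A = -5, then B = 1.
Hence p_{10} = -5·10 + 1 + (-5)·1024 = -5169.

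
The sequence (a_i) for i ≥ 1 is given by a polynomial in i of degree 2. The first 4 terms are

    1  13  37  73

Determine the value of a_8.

1st diffs: 12, 24, 36.
2nd diffs: 12, 12 (constant).
Newton forward-difference form: a_i = 1 + 12·C(i-1,1) + 12·C(i-1,2).
At i = 8: i-1 = 7, so a_8 = 1 + 84 + 252 = 337.

337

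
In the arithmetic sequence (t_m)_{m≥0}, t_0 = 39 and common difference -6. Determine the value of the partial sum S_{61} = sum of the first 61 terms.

-8601

t_m = 39 + (m - 0)·(-6).
t_{60} = -321; S = 61·(39 + (-321))/2 = -8601.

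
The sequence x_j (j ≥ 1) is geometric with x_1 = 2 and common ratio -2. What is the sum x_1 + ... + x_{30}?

-715827882

x_j = 2·(-2)^(j-1).
S = 2·((-2)^30 - 1)/(-2 - 1) = 2·(1073741824 - 1)/(-3) = -715827882.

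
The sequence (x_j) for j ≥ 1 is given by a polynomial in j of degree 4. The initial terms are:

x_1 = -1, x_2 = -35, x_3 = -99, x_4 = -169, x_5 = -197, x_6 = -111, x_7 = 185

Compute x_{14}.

1st diffs: -34, -64, -70, -28, 86, 296.
2nd diffs: -30, -6, 42, 114, 210.
3rd diffs: 24, 48, 72, 96.
4th diffs: 24, 24, 24 (constant).
So x_j = j^4 - 6j^3 - 4j^2 + 5j + 3.
Evaluating at j = 14 gives x_{14} = 21241.

21241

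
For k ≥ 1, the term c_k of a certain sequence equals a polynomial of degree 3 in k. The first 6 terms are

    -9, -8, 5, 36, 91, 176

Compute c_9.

671

1st diffs: 1, 13, 31, 55, 85.
2nd diffs: 12, 18, 24, 30.
3rd diffs: 6, 6, 6 (constant).
Newton forward-difference form: c_k = -9 + 1·C(k-1,1) + 12·C(k-1,2) + 6·C(k-1,3).
At k = 9: k-1 = 8, so c_9 = -9 + 8 + 336 + 336 = 671.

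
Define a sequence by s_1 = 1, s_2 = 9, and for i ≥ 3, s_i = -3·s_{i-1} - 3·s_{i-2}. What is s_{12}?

Step forward from the initial values:
s_3 = -30, s_4 = 63, s_5 = -99, s_6 = 108, s_7 = -27, s_8 = -243, s_9 = 810, s_{10} = -1701, s_{11} = 2673, s_{12} = -2916.

-2916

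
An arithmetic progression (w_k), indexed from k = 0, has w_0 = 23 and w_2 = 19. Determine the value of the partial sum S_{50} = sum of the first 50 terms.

Common difference d = (19 - 23) / (2 - 0) = -2.
w_k = 23 + (k - 0)·(-2).
w_{49} = -75; S = 50·(23 + (-75))/2 = -1300.

-1300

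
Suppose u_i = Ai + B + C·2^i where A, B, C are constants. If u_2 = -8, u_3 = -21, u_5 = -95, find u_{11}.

The three given values yield: 2A + B + 4C = -8; 3A + B + 8C = -21; 5A + B + 32C = -95.
Subtracting the first from the second: A + 4C = -13.
Subtracting the second from the third: 2A + 24C = -74.
Solving: C = -3, A = -1, then B = 6.
Therefore u_{11} = -11 + 6 + (-3)·2048 = -6149.

-6149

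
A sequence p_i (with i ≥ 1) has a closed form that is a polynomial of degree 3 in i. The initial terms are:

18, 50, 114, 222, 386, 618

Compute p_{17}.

11090

1st diffs: 32, 64, 108, 164, 232.
2nd diffs: 32, 44, 56, 68.
3rd diffs: 12, 12, 12 (constant).
Newton forward-difference form: p_i = 18 + 32·C(i-1,1) + 32·C(i-1,2) + 12·C(i-1,3).
At i = 17: i-1 = 16, so p_{17} = 18 + 512 + 3840 + 6720 = 11090.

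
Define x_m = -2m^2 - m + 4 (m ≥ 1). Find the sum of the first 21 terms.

-6769

Over m = 1..21: Σm = 231, Σm² = 3311.
Total = (-2)·3311 + (-1)·231 + (4)·21 = -6769.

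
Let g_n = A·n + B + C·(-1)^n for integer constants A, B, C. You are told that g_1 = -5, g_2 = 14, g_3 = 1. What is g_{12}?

44

The three given values yield: A + B - C = -5; 2A + B + C = 14; 3A + B - C = 1.
Subtracting the first from the second: A + 2C = 19.
Subtracting the second from the third: A - 2C = -13.
Solving: C = 8, A = 3, then B = 0.
So g_n = 3·n + 0 + 8·(-1)^n; at n=12 this is 44.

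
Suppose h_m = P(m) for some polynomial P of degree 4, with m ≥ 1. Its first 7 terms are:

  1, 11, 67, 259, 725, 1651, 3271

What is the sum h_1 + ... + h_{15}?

1st diffs: 10, 56, 192, 466, 926, 1620.
2nd diffs: 46, 136, 274, 460, 694.
3rd diffs: 90, 138, 186, 234.
4th diffs: 48, 48, 48 (constant).
So h_m = 2m^4 - 5m^3 + 3m^2 + 6m - 5.
Continuing: …, 5867, 9769, 15355, 23051, …, h_{15} = 85135.
Summing m = 1..15 (15 terms) gives 288989.

288989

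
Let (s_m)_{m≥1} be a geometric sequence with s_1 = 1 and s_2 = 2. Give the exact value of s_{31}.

1073741824

Common ratio r = 2.
s_m = 1·2^(m-1).
s_{31} = 1·2^30 = 1073741824.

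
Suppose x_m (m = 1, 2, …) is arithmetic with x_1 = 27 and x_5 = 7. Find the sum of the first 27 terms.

-1026

Common difference d = (7 - 27) / (5 - 1) = -5.
x_m = 27 + (m - 1)·(-5).
x_{27} = -103; S = 27·(27 + (-103))/2 = -1026.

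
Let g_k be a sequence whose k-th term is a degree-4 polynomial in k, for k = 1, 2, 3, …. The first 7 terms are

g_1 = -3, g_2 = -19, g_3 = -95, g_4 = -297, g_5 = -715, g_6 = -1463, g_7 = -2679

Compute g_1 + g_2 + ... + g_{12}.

1st diffs: -16, -76, -202, -418, -748, -1216.
2nd diffs: -60, -126, -216, -330, -468.
3rd diffs: -66, -90, -114, -138.
4th diffs: -24, -24, -24 (constant).
So g_k = -k^4 - k^3 + k^2 + 3k - 5.
Continuing: …, -4525, -7187, -10875, -15823, …, g_{12} = -22289.
Summing k = 1..12 (12 terms) gives -65970.

-65970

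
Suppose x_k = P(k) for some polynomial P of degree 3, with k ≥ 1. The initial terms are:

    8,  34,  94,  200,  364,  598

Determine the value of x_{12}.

1st diffs: 26, 60, 106, 164, 234.
2nd diffs: 34, 46, 58, 70.
3rd diffs: 12, 12, 12 (constant).
So x_k = 2k^3 + 5k^2 - 3k + 4.
Evaluating at k = 12 gives x_{12} = 4144.

4144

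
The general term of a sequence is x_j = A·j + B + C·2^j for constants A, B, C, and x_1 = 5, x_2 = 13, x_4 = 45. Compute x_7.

Plug in j = 1, 2, 4: A + B + 2C = 5; 2A + B + 4C = 13; 4A + B + 16C = 45.
Subtracting the first from the second: A + 2C = 8.
Subtracting the second from the third: 2A + 12C = 32.
Solving: C = 2, A = 4, then B = -3.
Therefore x_7 = 28 + (-3) + 2·128 = 281.

281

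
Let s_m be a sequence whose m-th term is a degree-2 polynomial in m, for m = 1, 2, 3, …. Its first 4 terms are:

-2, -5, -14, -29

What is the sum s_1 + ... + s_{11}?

-1177

1st diffs: -3, -9, -15.
2nd diffs: -6, -6 (constant).
Newton forward-difference form: s_m = -2 + (-3)·C(m-1,1) + (-6)·C(m-1,2).
Continuing: …, -50, -77, -110, -149, …, s_{11} = -302.
Summing m = 1..11 (11 terms) gives -1177.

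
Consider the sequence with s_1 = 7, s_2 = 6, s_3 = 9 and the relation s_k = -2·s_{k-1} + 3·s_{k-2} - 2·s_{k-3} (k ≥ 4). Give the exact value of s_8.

s_4 = -14  s_5 = 43  s_6 = -146  s_7 = 449  s_8 = -1422.

-1422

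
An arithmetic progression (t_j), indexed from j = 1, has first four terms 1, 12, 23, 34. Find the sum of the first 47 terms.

Common difference d = 11.
t_j = 1 + (j - 1)·11.
t_{47} = 507; S = 47·(1 + 507)/2 = 11938.

11938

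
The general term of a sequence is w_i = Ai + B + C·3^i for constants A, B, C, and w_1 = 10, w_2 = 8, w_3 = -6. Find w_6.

At i = 1, 2, 3: A + B + 3C = 10; 2A + B + 9C = 8; 3A + B + 27C = -6.
Subtracting the first from the second: A + 6C = -2.
Subtracting the second from the third: A + 18C = -14.
Solving: C = -1, A = 4, then B = 9.
Therefore w_6 = 24 + 9 + (-1)·729 = -696.

-696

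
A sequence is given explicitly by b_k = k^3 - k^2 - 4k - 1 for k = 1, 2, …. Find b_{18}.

b_{18} = 1·18^3 - 1·18^2 - 4·18 - 1 = 5435.

5435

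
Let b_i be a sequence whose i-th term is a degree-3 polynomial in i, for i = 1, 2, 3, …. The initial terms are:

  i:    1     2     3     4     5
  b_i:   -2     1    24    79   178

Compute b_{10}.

1753

1st diffs: 3, 23, 55, 99.
2nd diffs: 20, 32, 44.
3rd diffs: 12, 12 (constant).
Newton forward-difference form: b_i = -2 + 3·C(i-1,1) + 20·C(i-1,2) + 12·C(i-1,3).
At i = 10: i-1 = 9, so b_{10} = -2 + 27 + 720 + 1008 = 1753.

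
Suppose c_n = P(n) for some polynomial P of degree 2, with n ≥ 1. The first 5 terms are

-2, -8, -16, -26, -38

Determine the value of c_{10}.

-128

1st diffs: -6, -8, -10, -12.
2nd diffs: -2, -2, -2 (constant).
So c_n = -n^2 - 3n + 2.
Evaluating at n = 10 gives c_{10} = -128.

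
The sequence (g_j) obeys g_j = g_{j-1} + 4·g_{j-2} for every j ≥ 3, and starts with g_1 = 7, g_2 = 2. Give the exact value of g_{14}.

Applying the relation repeatedly:
g_3 = 30;  g_4 = 38;  g_5 = 158;  …;  g_{11} = 38478;  g_{12} = 97190;  g_{13} = 251102;  g_{14} = 639862.

639862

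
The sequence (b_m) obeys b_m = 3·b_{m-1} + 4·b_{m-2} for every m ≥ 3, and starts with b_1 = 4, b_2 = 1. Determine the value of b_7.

b_3 = 19, b_4 = 61, b_5 = 259, b_6 = 1021, b_7 = 4099.
(Characteristic roots are 4 and -1.)

4099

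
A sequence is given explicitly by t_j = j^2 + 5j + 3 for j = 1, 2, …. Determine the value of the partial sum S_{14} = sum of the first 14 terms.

1582

Over j = 1..14: Σj = 105, Σj² = 1015.
Total = (1)·1015 + (5)·105 + (3)·14 = 1582.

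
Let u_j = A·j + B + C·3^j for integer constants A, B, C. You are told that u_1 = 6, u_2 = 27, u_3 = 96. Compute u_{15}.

57395580

Plug in j = 1, 2, 3: A + B + 3C = 6; 2A + B + 9C = 27; 3A + B + 27C = 96.
Subtracting the first from the second: A + 6C = 21.
Subtracting the second from the third: A + 18C = 69.
Solving: C = 4, A = -3, then B = -3.
So u_j = -3·j + (-3) + 4·3^j; at j=15 this is 57395580.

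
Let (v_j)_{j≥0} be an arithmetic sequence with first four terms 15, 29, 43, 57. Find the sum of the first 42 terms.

Common difference d = 14.
v_j = 15 + (j - 0)·14.
v_{41} = 589; S = 42·(15 + 589)/2 = 12684.

12684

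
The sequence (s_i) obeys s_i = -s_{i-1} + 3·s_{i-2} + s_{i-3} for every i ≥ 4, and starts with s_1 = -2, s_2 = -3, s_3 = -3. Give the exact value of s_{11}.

Step forward from the initial values:
s_4 = -8; s_5 = -4; s_6 = -23; s_7 = 3; s_8 = -76; s_9 = 62; s_{10} = -287; s_{11} = 397.

397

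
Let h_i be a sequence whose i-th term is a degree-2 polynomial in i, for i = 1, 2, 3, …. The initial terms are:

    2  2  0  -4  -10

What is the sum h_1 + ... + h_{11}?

-308

1st diffs: 0, -2, -4, -6.
2nd diffs: -2, -2, -2 (constant).
So h_i = -i^2 + 3i.
Continuing: …, -18, -28, -40, -54, …, h_{11} = -88.
Summing i = 1..11 (11 terms) gives -308.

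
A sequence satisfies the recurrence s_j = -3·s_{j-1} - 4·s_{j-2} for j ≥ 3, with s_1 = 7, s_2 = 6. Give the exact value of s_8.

Compute successive terms:
s_3 = -46; s_4 = 114; s_5 = -158; s_6 = 18; s_7 = 578; s_8 = -1806.

-1806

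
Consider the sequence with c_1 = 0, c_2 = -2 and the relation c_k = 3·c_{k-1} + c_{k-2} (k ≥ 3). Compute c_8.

-2378

c_3 = -6; c_4 = -20; c_5 = -66; c_6 = -218; c_7 = -720; c_8 = -2378.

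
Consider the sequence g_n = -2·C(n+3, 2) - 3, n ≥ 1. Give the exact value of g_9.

C(12, 2) = 66, so g_9 = -135.

-135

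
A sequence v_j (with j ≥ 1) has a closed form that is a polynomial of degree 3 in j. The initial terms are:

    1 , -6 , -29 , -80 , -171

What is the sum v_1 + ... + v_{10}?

-4745

1st diffs: -7, -23, -51, -91.
2nd diffs: -16, -28, -40.
3rd diffs: -12, -12 (constant).
Newton forward-difference form: v_j = 1 + (-7)·C(j-1,1) + (-16)·C(j-1,2) + (-12)·C(j-1,3).
Continuing: …, -314, -521, -804, -1175, …, v_{10} = -1646.
Summing j = 1..10 (10 terms) gives -4745.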